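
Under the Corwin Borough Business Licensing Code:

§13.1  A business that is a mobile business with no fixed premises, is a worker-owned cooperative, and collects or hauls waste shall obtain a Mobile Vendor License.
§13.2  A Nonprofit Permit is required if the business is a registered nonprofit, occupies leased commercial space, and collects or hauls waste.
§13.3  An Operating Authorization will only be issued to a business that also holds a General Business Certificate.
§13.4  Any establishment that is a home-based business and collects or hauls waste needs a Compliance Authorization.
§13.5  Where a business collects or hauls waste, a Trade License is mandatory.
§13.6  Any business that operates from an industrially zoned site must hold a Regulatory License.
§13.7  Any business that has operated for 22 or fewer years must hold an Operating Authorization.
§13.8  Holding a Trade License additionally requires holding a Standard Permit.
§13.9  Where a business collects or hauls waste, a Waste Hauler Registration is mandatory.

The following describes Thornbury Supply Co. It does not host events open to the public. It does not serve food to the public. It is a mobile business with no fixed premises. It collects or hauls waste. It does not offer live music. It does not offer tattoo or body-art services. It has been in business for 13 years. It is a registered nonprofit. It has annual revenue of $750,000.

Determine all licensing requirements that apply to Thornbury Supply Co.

General Business Certificate, Operating Authorization, Standard Permit, Trade License, Waste Hauler Registration

§13.1 is a mobile business with no fixed premises; is a registered nonprofit (not: is a worker-owned cooperative); collects or hauls waste → Mobile Vendor License not required.
§13.2 is a registered nonprofit; is a mobile business with no fixed premises (not: occupies leased commercial space); collects or hauls waste → Nonprofit Permit not required.
§13.3 Operating Authorization is required → General Business Certificate also required.
§13.4 is a mobile business with no fixed premises (not: is a home-based business); collects or hauls waste → Compliance Authorization not required.
§13.5 collects or hauls waste → Trade License required.
§13.6 is a mobile business with no fixed premises (not: operates from an industrially zoned site) → Regulatory License not required.
§13.7 years in business 13 ≤ 22 → Operating Authorization required.
§13.8 Trade License is required → Standard Permit also required.
§13.9 collects or hauls waste → Waste Hauler Registration required.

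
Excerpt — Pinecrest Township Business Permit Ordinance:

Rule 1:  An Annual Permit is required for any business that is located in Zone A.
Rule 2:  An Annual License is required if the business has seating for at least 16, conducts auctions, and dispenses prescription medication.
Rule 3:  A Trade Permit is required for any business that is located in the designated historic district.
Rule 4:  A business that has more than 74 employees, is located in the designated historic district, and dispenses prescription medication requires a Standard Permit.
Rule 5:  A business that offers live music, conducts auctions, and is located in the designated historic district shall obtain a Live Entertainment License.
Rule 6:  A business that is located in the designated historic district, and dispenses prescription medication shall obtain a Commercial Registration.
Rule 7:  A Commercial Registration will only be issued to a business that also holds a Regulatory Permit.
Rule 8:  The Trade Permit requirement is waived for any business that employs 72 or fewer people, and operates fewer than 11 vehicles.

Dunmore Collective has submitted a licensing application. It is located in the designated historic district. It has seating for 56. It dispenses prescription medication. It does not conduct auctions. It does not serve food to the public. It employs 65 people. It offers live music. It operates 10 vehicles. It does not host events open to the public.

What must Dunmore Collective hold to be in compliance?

Rule 1: is located in the designated historic district (not: is located in Zone A) → Annual Permit not required.
Rule 2: seating 56 ≥ 16; does not conduct auctions; dispenses prescription medication → Annual License not required.
Rule 3: is located in the designated historic district → Trade Permit required.
Rule 4: employees 65 ≤ 74; is located in the designated historic district; dispenses prescription medication → Standard Permit not required.
Rule 5: offers live music; does not conduct auctions; is located in the designated historic district → Live Entertainment License not required.
Rule 6: is located in the designated historic district; dispenses prescription medication → Commercial Registration required.
Rule 7: Commercial Registration is required → Regulatory Permit also required.
Rule 8: employees 65 ≤ 72; vehicles 10 < 11 → exempt from Trade Permit.

Commercial Registration, Regulatory Permit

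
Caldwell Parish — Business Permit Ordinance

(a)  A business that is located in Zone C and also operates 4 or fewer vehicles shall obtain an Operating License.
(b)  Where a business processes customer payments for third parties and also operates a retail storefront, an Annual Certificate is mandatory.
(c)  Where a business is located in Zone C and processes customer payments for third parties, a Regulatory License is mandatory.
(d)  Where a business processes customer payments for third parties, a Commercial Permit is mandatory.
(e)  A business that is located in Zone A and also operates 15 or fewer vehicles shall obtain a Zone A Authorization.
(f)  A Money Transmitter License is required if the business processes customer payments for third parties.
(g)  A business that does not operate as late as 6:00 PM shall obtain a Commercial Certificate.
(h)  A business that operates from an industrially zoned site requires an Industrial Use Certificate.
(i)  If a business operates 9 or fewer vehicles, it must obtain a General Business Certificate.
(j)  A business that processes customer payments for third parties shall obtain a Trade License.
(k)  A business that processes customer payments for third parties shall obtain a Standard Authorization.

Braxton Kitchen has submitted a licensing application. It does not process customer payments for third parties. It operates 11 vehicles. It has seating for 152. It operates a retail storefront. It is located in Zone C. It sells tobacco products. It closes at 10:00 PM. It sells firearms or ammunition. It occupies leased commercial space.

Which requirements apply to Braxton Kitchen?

None

(a) is located in Zone C; vehicles 11 > 4 → Operating License not required.
(b) does not process customer payments for third parties; operates a retail storefront → Annual Certificate not required.
(c) is located in Zone C; does not process customer payments for third parties → Regulatory License not required.
(d) does not process customer payments for third parties → Commercial Permit not required.
(e) is located in Zone C (not: is located in Zone A); vehicles 11 ≤ 15 → Zone A Authorization not required.
(f) does not process customer payments for third parties → Money Transmitter License not required.
(g) closes 10:00 PM, after 6:00 PM → Commercial Certificate not required.
(h) occupies leased commercial space (not: operates from an industrially zoned site) → Industrial Use Certificate not required.
(i) vehicles 11 > 9 → General Business Certificate not required.
(j) does not process customer payments for third parties → Trade License not required.
(k) does not process customer payments for third parties → Standard Authorization not required.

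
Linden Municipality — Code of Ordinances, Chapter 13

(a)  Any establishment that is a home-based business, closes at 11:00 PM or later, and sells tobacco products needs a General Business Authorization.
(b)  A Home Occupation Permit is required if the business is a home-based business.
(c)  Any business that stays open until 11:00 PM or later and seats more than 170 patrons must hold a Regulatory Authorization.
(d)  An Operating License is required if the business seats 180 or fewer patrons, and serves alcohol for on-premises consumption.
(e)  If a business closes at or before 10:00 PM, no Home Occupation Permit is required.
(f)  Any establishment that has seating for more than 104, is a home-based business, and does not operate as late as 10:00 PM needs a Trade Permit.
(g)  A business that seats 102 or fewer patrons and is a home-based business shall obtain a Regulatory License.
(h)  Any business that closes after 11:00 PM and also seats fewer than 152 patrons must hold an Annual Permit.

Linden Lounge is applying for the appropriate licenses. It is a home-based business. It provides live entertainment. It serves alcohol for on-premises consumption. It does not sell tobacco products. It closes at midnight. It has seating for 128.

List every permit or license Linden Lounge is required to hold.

(a) is a home-based business; closes midnight, after 11:00 PM; does not sell tobacco products → General Business Authorization not required.
(b) is a home-based business → Home Occupation Permit required.
(c) closes midnight, after 11:00 PM; seating 128 ≤ 170 → Regulatory Authorization not required.
(d) seating 128 ≤ 180; serves alcohol for on-premises consumption → Operating License required.
(e) closes midnight, after 10:00 PM → Home Occupation Permit exemption does not apply.
(f) seating 128 > 104; is a home-based business; closes midnight, after 10:00 PM → Trade Permit not required.
(g) seating 128 > 102; is a home-based business → Regulatory License not required.
(h) closes midnight, after 11:00 PM; seating 128 < 152 → Annual Permit required.

Annual Permit, Home Occupation Permit, Operating License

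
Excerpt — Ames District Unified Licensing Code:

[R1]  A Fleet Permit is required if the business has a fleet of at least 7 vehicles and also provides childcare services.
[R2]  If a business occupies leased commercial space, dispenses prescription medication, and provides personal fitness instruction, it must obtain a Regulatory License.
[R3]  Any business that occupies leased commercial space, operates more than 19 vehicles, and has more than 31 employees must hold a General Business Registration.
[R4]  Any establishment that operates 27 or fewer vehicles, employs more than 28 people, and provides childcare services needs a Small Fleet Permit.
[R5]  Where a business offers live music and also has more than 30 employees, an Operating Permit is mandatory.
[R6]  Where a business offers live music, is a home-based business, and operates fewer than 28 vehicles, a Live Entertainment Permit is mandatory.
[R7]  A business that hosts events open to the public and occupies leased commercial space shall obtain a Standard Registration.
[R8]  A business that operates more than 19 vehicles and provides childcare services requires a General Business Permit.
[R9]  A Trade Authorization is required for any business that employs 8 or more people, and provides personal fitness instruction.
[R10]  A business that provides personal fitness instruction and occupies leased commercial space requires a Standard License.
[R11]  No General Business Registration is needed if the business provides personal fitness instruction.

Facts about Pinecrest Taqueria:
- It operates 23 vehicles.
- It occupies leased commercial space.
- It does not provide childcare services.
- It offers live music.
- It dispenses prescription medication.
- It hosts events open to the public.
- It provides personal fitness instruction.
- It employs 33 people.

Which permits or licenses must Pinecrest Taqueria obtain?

[R1] vehicles 23 ≥ 7; does not provide childcare services → Fleet Permit not required.
[R2] occupies leased commercial space; dispenses prescription medication; provides personal fitness instruction → Regulatory License required.
[R3] occupies leased commercial space; vehicles 23 > 19; employees 33 > 31 → General Business Registration required.
[R4] vehicles 23 ≤ 27; employees 33 > 28; does not provide childcare services → Small Fleet Permit not required.
[R5] offers live music; employees 33 > 30 → Operating Permit required.
[R6] offers live music; occupies leased commercial space (not: is a home-based business); vehicles 23 < 28 → Live Entertainment Permit not required.
[R7] hosts events open to the public; occupies leased commercial space → Standard Registration required.
[R8] vehicles 23 > 19; does not provide childcare services → General Business Permit not required.
[R9] employees 33 ≥ 8; provides personal fitness instruction → Trade Authorization required.
[R10] provides personal fitness instruction; occupies leased commercial space → Standard License required.
[R11] provides personal fitness instruction → exempt from General Business Registration.

Operating Permit, Regulatory License, Standard License, Standard Registration, Trade Authorization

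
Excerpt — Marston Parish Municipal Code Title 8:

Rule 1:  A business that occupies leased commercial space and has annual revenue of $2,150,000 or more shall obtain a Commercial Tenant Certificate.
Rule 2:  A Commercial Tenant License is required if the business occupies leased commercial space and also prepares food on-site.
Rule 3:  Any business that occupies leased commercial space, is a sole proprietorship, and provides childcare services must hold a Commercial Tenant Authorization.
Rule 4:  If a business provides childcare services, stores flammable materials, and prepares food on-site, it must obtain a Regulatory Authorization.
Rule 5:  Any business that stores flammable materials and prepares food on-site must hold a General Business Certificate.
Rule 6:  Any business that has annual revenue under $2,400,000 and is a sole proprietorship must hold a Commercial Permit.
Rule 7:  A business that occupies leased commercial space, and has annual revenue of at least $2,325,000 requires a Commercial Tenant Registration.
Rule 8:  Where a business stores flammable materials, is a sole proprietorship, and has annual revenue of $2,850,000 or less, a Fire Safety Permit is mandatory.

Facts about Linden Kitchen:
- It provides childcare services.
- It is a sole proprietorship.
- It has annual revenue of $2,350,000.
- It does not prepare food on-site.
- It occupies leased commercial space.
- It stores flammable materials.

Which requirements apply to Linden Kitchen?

Rule 1: occupies leased commercial space; revenue $2,350,000 ≥ $2,150,000 → Commercial Tenant Certificate required.
Rule 2: occupies leased commercial space; does not prepare food on-site → Commercial Tenant License not required.
Rule 3: occupies leased commercial space; is a sole proprietorship; provides childcare services → Commercial Tenant Authorization required.
Rule 4: provides childcare services; stores flammable materials; does not prepare food on-site → Regulatory Authorization not required.
Rule 5: stores flammable materials; does not prepare food on-site → General Business Certificate not required.
Rule 6: revenue $2,350,000 < $2,400,000; is a sole proprietorship → Commercial Permit required.
Rule 7: occupies leased commercial space; revenue $2,350,000 ≥ $2,325,000 → Commercial Tenant Registration required.
Rule 8: stores flammable materials; is a sole proprietorship; revenue $2,350,000 ≤ $2,850,000 → Fire Safety Permit required.

Commercial Permit, Commercial Tenant Authorization, Commercial Tenant Certificate, Commercial Tenant Registration, Fire Safety Permit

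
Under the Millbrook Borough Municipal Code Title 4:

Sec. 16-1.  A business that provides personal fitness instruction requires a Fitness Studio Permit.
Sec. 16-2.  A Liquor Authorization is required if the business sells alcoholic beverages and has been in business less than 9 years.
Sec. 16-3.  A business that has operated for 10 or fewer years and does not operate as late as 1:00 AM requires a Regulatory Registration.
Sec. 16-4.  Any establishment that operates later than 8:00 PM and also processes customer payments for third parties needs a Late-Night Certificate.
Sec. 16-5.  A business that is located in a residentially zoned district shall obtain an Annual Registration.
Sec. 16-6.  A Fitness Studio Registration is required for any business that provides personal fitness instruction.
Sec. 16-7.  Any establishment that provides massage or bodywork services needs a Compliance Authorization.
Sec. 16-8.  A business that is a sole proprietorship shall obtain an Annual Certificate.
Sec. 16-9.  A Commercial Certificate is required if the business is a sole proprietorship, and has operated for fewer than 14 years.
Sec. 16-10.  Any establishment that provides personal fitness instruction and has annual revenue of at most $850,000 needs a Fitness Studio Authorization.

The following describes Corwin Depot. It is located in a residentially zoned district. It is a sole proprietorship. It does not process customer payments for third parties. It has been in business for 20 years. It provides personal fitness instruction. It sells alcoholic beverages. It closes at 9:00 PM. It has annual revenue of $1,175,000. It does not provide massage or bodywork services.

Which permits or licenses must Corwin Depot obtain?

Annual Certificate, Annual Registration, Fitness Studio Permit, Fitness Studio Registration

Sec. 16-1. provides personal fitness instruction → Fitness Studio Permit required.
Sec. 16-2. sells alcoholic beverages; years in business 20 ≥ 9 → Liquor Authorization not required.
Sec. 16-3. years in business 20 > 10; closes 9:00 PM, at/before 1:00 AM → Regulatory Registration not required.
Sec. 16-4. closes 9:00 PM, after 8:00 PM; does not process customer payments for third parties → Late-Night Certificate not required.
Sec. 16-5. is located in a residentially zoned district → Annual Registration required.
Sec. 16-6. provides personal fitness instruction → Fitness Studio Registration required.
Sec. 16-7. does not provide massage or bodywork services → Compliance Authorization not required.
Sec. 16-8. is a sole proprietorship → Annual Certificate required.
Sec. 16-9. is a sole proprietorship; years in business 20 ≥ 14 → Commercial Certificate not required.
Sec. 16-10. provides personal fitness instruction; revenue $1,175,000 > $850,000 → Fitness Studio Authorization not required.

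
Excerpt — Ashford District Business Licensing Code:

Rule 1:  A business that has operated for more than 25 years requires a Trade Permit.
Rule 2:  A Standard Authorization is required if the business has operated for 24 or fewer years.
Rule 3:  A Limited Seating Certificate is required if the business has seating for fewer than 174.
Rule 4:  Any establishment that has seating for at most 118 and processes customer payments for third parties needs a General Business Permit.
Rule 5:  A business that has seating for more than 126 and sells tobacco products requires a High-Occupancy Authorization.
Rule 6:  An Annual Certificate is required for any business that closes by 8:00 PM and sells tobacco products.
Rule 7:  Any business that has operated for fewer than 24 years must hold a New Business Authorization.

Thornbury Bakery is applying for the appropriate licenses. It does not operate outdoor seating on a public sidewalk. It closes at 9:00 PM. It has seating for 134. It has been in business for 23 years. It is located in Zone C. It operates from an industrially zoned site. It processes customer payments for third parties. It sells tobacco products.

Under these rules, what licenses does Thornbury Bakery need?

High-Occupancy Authorization, Limited Seating Certificate, New Business Authorization, Standard Authorization

Rule 1: years in business 23 ≤ 25 → Trade Permit not required.
Rule 2: years in business 23 ≤ 24 → Standard Authorization required.
Rule 3: seating 134 < 174 → Limited Seating Certificate required.
Rule 4: seating 134 > 118; processes customer payments for third parties → General Business Permit not required.
Rule 5: seating 134 > 126; sells tobacco products → High-Occupancy Authorization required.
Rule 6: closes 9:00 PM, after 8:00 PM; sells tobacco products → Annual Certificate not required.
Rule 7: years in business 23 < 24 → New Business Authorization required.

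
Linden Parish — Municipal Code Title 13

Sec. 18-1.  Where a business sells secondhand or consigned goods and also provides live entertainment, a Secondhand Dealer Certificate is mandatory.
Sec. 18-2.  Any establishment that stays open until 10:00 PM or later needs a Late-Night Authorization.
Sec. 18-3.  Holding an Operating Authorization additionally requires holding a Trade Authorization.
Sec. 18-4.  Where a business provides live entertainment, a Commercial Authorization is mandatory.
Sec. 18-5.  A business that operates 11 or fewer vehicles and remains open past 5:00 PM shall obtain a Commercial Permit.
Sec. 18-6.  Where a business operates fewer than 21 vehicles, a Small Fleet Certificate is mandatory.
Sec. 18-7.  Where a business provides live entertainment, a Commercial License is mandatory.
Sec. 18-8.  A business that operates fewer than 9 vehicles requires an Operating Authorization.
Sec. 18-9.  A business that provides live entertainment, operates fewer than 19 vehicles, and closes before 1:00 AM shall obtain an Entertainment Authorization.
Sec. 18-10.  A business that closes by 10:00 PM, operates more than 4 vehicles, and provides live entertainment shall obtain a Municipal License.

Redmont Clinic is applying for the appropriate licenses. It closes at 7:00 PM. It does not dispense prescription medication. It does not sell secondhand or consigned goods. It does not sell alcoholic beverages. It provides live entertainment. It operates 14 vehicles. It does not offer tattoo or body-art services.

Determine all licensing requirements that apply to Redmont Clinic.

Sec. 18-1. does not sell secondhand or consigned goods; provides live entertainment → Secondhand Dealer Certificate not required.
Sec. 18-2. closes 7:00 PM, at/before 10:00 PM → Late-Night Authorization not required.
Sec. 18-3. Operating Authorization is not required → no effect.
Sec. 18-4. provides live entertainment → Commercial Authorization required.
Sec. 18-5. vehicles 14 > 11; closes 7:00 PM, after 5:00 PM → Commercial Permit not required.
Sec. 18-6. vehicles 14 < 21 → Small Fleet Certificate required.
Sec. 18-7. provides live entertainment → Commercial License required.
Sec. 18-8. vehicles 14 ≥ 9 → Operating Authorization not required.
Sec. 18-9. provides live entertainment; vehicles 14 < 19; closes 7:00 PM, at/before 1:00 AM → Entertainment Authorization required.
Sec. 18-10. closes 7:00 PM, at/before 10:00 PM; vehicles 14 > 4; provides live entertainment → Municipal License required.

Commercial Authorization, Commercial License, Entertainment Authorization, Municipal License, Small Fleet Certificate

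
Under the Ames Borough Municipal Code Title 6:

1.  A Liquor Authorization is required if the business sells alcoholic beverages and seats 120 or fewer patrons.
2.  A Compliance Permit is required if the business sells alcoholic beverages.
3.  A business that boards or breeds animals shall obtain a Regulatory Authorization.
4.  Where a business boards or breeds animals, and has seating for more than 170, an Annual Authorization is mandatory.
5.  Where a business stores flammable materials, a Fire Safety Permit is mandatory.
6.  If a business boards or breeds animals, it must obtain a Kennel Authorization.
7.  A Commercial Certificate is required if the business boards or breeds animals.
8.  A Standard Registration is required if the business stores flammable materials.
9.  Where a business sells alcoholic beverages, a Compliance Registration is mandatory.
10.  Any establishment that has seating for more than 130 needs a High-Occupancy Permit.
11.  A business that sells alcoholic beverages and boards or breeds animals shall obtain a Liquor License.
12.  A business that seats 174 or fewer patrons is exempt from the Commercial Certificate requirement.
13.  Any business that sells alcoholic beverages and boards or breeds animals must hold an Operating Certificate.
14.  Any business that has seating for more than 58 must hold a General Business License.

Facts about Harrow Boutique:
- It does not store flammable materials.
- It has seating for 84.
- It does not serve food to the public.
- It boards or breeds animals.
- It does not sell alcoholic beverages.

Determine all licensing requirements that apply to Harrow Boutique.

1. does not sell alcoholic beverages; seating 84 ≤ 120 → Liquor Authorization not required.
2. does not sell alcoholic beverages → Compliance Permit not required.
3. boards or breeds animals → Regulatory Authorization required.
4. boards or breeds animals; seating 84 ≤ 170 → Annual Authorization not required.
5. does not store flammable materials → Fire Safety Permit not required.
6. boards or breeds animals → Kennel Authorization required.
7. boards or breeds animals → Commercial Certificate required.
8. does not store flammable materials → Standard Registration not required.
9. does not sell alcoholic beverages → Compliance Registration not required.
10. seating 84 ≤ 130 → High-Occupancy Permit not required.
11. does not sell alcoholic beverages; boards or breeds animals → Liquor License not required.
12. seating 84 ≤ 174 → exempt from Commercial Certificate.
13. does not sell alcoholic beverages; boards or breeds animals → Operating Certificate not required.
14. seating 84 > 58 → General Business License required.

General Business License, Kennel Authorization, Regulatory Authorization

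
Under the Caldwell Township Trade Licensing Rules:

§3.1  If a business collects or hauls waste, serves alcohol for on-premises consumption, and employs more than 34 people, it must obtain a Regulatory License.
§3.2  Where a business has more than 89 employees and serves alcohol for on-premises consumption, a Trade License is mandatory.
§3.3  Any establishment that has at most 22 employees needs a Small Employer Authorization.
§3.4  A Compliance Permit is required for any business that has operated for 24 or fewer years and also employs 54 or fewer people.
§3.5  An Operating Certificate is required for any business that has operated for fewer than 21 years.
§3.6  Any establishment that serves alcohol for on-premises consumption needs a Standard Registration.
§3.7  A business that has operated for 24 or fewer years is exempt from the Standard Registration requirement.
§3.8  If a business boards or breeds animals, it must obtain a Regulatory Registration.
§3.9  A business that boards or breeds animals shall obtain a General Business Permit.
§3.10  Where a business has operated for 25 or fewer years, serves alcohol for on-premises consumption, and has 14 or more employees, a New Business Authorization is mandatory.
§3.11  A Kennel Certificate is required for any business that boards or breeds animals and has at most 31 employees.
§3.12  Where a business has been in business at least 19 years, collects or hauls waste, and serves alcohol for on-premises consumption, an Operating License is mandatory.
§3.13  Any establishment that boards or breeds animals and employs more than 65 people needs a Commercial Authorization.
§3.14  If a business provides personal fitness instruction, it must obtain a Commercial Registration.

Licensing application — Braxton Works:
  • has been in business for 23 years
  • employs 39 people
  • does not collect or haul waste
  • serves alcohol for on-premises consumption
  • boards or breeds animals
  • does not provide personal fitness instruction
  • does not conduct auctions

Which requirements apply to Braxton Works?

Compliance Permit, General Business Permit, New Business Authorization, Regulatory Registration

§3.1 does not collect or haul waste; serves alcohol for on-premises consumption; employees 39 > 34 → Regulatory License not required.
§3.2 employees 39 ≤ 89; serves alcohol for on-premises consumption → Trade License not required.
§3.3 employees 39 > 22 → Small Employer Authorization not required.
§3.4 years in business 23 ≤ 24; employees 39 ≤ 54 → Compliance Permit required.
§3.5 years in business 23 ≥ 21 → Operating Certificate not required.
§3.6 serves alcohol for on-premises consumption → Standard Registration required.
§3.7 years in business 23 ≤ 24 → exempt from Standard Registration.
§3.8 boards or breeds animals → Regulatory Registration required.
§3.9 boards or breeds animals → General Business Permit required.
§3.10 years in business 23 ≤ 25; serves alcohol for on-premises consumption; employees 39 ≥ 14 → New Business Authorization required.
§3.11 boards or breeds animals; employees 39 > 31 → Kennel Certificate not required.
§3.12 years in business 23 ≥ 19; does not collect or haul waste; serves alcohol for on-premises consumption → Operating License not required.
§3.13 boards or breeds animals; employees 39 ≤ 65 → Commercial Authorization not required.
§3.14 does not provide personal fitness instruction → Commercial Registration not required.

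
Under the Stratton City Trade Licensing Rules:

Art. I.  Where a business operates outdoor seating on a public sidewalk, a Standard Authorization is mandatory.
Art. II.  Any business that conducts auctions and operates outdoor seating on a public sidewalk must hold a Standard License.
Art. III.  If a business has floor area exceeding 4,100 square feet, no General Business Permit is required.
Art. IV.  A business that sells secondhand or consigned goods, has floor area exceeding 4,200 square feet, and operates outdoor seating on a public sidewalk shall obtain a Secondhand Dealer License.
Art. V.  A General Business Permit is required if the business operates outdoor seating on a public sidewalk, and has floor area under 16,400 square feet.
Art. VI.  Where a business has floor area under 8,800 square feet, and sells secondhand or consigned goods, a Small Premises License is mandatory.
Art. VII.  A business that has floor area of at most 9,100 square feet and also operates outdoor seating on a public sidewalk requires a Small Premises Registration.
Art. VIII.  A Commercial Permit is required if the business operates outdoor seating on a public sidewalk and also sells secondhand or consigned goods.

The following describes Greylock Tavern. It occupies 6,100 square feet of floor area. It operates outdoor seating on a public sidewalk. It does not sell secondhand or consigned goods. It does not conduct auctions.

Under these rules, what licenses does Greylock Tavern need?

Small Premises Registration, Standard Authorization

Art. I. operates outdoor seating on a public sidewalk → Standard Authorization required.
Art. II. does not conduct auctions; operates outdoor seating on a public sidewalk → Standard License not required.
Art. III. floor area 6,100 square feet > 4,100 square feet → exempt from General Business Permit.
Art. IV. does not sell secondhand or consigned goods; floor area 6,100 square feet > 4,200 square feet; operates outdoor seating on a public sidewalk → Secondhand Dealer License not required.
Art. V. operates outdoor seating on a public sidewalk; floor area 6,100 square feet < 16,400 square feet → General Business Permit required.
Art. VI. floor area 6,100 square feet < 8,800 square feet; does not sell secondhand or consigned goods → Small Premises License not required.
Art. VII. floor area 6,100 square feet ≤ 9,100 square feet; operates outdoor seating on a public sidewalk → Small Premises Registration required.
Art. VIII. operates outdoor seating on a public sidewalk; does not sell secondhand or consigned goods → Commercial Permit not required.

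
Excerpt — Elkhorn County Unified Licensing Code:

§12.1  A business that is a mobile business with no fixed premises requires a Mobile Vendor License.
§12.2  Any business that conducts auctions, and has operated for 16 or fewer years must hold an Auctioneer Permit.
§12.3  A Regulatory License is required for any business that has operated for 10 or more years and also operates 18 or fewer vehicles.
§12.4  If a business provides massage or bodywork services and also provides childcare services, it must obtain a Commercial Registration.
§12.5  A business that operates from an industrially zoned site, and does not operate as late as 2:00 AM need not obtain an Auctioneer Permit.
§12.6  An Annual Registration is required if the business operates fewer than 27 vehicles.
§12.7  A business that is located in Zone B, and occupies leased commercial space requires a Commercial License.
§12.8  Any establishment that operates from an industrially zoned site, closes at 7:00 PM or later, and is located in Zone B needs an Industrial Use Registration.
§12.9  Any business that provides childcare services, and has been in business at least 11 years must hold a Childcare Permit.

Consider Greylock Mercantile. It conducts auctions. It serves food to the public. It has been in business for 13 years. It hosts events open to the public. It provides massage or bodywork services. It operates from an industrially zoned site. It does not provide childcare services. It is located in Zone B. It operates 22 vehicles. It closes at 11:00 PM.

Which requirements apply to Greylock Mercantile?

§12.1 operates from an industrially zoned site (not: is a mobile business with no fixed premises) → Mobile Vendor License not required.
§12.2 conducts auctions; years in business 13 ≤ 16 → Auctioneer Permit required.
§12.3 years in business 13 ≥ 10; vehicles 22 > 18 → Regulatory License not required.
§12.4 provides massage or bodywork services; does not provide childcare services → Commercial Registration not required.
§12.5 operates from an industrially zoned site; closes 11:00 PM, at/before 2:00 AM → exempt from Auctioneer Permit.
§12.6 vehicles 22 < 27 → Annual Registration required.
§12.7 is located in Zone B; operates from an industrially zoned site (not: occupies leased commercial space) → Commercial License not required.
§12.8 operates from an industrially zoned site; closes 11:00 PM, after 7:00 PM; is located in Zone B → Industrial Use Registration required.
§12.9 does not provide childcare services; years in business 13 ≥ 11 → Childcare Permit not required.

Annual Registration, Industrial Use Registration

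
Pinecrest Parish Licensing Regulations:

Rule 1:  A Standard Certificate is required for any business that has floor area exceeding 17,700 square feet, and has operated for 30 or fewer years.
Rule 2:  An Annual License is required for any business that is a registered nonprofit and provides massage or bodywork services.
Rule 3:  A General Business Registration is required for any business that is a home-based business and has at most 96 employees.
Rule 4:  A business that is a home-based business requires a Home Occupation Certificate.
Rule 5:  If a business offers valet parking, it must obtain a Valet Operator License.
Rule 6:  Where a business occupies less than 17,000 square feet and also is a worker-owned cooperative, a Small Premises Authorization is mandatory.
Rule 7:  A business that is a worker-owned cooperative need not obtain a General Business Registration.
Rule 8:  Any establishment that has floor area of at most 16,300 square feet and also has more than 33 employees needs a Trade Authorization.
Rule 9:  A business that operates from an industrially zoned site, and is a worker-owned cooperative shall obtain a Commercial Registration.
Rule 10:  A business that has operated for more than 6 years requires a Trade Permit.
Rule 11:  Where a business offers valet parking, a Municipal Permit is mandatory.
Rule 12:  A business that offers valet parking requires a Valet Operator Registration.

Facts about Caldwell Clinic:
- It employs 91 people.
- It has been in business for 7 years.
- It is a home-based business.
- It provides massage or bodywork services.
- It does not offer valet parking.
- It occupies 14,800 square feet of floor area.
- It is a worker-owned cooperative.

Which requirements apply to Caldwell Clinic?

Rule 1: floor area 14,800 square feet ≤ 17,700 square feet; years in business 7 ≤ 30 → Standard Certificate not required.
Rule 2: is a worker-owned cooperative (not: is a registered nonprofit); provides massage or bodywork services → Annual License not required.
Rule 3: is a home-based business; employees 91 ≤ 96 → General Business Registration required.
Rule 4: is a home-based business → Home Occupation Certificate required.
Rule 5: does not offer valet parking → Valet Operator License not required.
Rule 6: floor area 14,800 square feet < 17,000 square feet; is a worker-owned cooperative → Small Premises Authorization required.
Rule 7: is a worker-owned cooperative → exempt from General Business Registration.
Rule 8: floor area 14,800 square feet ≤ 16,300 square feet; employees 91 > 33 → Trade Authorization required.
Rule 9: is a home-based business (not: operates from an industrially zoned site); is a worker-owned cooperative → Commercial Registration not required.
Rule 10: years in business 7 > 6 → Trade Permit required.
Rule 11: does not offer valet parking → Municipal Permit not required.
Rule 12: does not offer valet parking → Valet Operator Registration not required.

Home Occupation Certificate, Small Premises Authorization, Trade Authorization, Trade Permit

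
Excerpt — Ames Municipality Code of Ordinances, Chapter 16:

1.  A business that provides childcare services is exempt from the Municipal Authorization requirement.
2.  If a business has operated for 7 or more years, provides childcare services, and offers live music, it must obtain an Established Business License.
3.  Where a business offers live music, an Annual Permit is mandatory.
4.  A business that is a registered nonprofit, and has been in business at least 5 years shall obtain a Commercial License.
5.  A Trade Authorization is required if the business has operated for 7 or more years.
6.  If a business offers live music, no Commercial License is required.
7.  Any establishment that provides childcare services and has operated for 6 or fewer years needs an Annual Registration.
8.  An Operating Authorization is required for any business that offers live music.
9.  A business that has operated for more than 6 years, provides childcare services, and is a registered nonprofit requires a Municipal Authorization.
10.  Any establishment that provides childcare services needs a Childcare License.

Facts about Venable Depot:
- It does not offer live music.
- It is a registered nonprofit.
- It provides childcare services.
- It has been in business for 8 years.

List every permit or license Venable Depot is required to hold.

1. provides childcare services → exempt from Municipal Authorization.
2. years in business 8 ≥ 7; provides childcare services; does not offer live music → Established Business License not required.
3. does not offer live music → Annual Permit not required.
4. is a registered nonprofit; years in business 8 ≥ 5 → Commercial License required.
5. years in business 8 ≥ 7 → Trade Authorization required.
6. does not offer live music → Commercial License exemption does not apply.
7. provides childcare services; years in business 8 > 6 → Annual Registration not required.
8. does not offer live music → Operating Authorization not required.
9. years in business 8 > 6; provides childcare services; is a registered nonprofit → Municipal Authorization required.
10. provides childcare services → Childcare License required.

Childcare License, Commercial License, Trade Authorization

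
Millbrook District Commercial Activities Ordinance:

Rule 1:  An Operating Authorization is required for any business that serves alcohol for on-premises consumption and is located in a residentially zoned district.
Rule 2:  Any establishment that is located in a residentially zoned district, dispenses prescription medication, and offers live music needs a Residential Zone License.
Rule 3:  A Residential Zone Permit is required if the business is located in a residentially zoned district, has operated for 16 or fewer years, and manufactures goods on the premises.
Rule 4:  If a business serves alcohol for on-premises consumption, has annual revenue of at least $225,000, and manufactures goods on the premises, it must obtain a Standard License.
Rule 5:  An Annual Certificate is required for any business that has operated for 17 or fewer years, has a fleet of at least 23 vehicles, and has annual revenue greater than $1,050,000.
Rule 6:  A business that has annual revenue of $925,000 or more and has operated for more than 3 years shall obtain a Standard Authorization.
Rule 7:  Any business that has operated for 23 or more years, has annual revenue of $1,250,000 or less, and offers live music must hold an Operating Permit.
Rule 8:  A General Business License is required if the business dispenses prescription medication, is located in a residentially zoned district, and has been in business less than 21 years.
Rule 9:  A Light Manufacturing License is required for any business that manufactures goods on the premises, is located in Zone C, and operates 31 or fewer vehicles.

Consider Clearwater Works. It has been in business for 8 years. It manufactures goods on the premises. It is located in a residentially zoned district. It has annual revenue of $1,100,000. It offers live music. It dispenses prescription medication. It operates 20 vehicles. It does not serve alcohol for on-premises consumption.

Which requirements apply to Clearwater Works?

Rule 1: does not serve alcohol for on-premises consumption; is located in a residentially zoned district → Operating Authorization not required.
Rule 2: is located in a residentially zoned district; dispenses prescription medication; offers live music → Residential Zone License required.
Rule 3: is located in a residentially zoned district; years in business 8 ≤ 16; manufactures goods on the premises → Residential Zone Permit required.
Rule 4: does not serve alcohol for on-premises consumption; revenue $1,100,000 ≥ $225,000; manufactures goods on the premises → Standard License not required.
Rule 5: years in business 8 ≤ 17; vehicles 20 < 23; revenue $1,100,000 > $1,050,000 → Annual Certificate not required.
Rule 6: revenue $1,100,000 ≥ $925,000; years in business 8 > 3 → Standard Authorization required.
Rule 7: years in business 8 < 23; revenue $1,100,000 ≤ $1,250,000; offers live music → Operating Permit not required.
Rule 8: dispenses prescription medication; is located in a residentially zoned district; years in business 8 < 21 → General Business License required.
Rule 9: manufactures goods on the premises; is located in a residentially zoned district (not: is located in Zone C); vehicles 20 ≤ 31 → Light Manufacturing License not required.

General Business License, Residential Zone License, Residential Zone Permit, Standard Authorization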